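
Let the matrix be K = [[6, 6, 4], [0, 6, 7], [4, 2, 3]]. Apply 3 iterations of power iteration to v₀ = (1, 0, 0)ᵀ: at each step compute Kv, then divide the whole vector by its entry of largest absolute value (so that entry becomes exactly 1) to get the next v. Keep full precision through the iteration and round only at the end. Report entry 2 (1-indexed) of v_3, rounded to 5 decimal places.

0.67308

Kv0 = (6.000000, 0.000000, 4.000000); divide by 6.000000 → v1 = (1.000000, 0.000000, 0.666667)
Kv1 = (8.666667, 4.666667, 6.000000); divide by 8.666667 → v2 = (1.000000, 0.538462, 0.692308)
Kv2 = (12.000000, 8.076923, 7.153846); divide by 12.000000 → v3 = (1.000000, 0.673077, 0.596154)
Requested entry of v3: 420/624 = 0.67308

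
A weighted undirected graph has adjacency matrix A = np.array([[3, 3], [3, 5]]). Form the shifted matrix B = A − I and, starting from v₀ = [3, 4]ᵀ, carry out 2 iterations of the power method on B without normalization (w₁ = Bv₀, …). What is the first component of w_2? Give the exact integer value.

B = A − I has rows (2, 3); (3, 4)
w1 = Bv₀ = (18, 25)
w2 = Bw1 = (111, 154)
Requested component of w2: 111

111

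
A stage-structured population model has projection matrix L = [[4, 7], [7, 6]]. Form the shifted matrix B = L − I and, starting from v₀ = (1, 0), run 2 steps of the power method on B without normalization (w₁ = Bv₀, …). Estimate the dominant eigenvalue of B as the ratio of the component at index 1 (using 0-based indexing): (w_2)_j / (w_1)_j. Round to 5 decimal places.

μ ≈ 8.00000

B = L − I has rows (3, 7); (7, 5)
w1 = Bv₀ = (3·1 + 7·0; 7·1 + 5·0) = (3, 7)
w2 = Bw1 = (3·3 + 7·7; 7·3 + 5·7) = (58, 56)
Ratio: 56/7 = 8.00000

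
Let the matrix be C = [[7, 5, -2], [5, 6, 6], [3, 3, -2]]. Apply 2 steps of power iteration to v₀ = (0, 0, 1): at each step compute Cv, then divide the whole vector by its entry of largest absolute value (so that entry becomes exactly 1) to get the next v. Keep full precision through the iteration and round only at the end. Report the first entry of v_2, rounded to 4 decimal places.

Cv0 = (-2.00000, 6.00000, -2.00000); divide by 6.00000 → v1 = (-0.33333, 1.00000, -0.33333)
Cv1 = (3.33333, 2.33333, 2.66667); divide by 3.33333 → v2 = (1.00000, 0.70000, 0.80000)
Requested entry of v2: 20/20 = 1.0000

1.0000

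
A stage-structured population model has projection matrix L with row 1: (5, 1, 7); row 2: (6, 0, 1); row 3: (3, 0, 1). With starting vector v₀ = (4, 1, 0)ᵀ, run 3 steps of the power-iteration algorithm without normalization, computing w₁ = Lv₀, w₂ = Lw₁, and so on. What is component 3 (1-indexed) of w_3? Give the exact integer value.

714

w1 = Lv₀ = (21, 24, 12)
w2 = Lw1 = (213, 138, 75)
w3 = Lw2 = (1728, 1353, 714)
The requested component of w3 is 714.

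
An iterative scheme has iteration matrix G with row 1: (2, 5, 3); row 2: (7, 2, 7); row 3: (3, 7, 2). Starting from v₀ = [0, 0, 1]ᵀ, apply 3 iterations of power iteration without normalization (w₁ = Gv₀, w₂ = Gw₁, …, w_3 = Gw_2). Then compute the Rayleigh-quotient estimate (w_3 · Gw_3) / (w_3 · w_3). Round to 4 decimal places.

12.5786

w1 = Gv₀ = (3, 7, 2)
w2 = Gw1 = (47, 49, 62)
w3 = Gw2 = (525, 861, 608)
Gw3 = (7179, 9653, 8818)
w3·Gw3 = 525·7179 + 861·9653 + 608·8818 = 17441552; w3·w3 = 525·525 + 861·861 + 608·608 = 1386610
λ ≈ 17441552/1386610 = 12.5786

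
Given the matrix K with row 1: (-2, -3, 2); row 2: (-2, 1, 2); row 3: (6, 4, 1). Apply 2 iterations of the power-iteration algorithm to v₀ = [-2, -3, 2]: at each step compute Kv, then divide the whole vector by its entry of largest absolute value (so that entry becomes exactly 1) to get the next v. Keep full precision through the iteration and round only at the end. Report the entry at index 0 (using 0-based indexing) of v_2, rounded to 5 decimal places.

Kv0 = (17.000000, 5.000000, -22.000000); divide by -22.000000 → v1 = (-0.772727, -0.227273, 1.000000)
Kv1 = (4.227273, 3.318182, -4.545455); divide by -4.545455 → v2 = (-0.930000, -0.730000, 1.000000)
Requested entry of v2: -93/100 = -0.93000

-0.93000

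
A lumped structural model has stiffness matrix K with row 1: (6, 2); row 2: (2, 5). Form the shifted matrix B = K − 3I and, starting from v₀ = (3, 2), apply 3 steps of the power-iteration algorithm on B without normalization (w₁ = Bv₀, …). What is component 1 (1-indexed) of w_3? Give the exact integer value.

B = K − 3I has rows (3, 2); (2, 2)
w1 = Bv₀ = (3·3 + 2·2; 2·3 + 2·2) = (13, 10)
w2 = Bw1 = (3·13 + 2·10; 2·13 + 2·10) = (59, 46)
w3 = Bw2 = (269, 210)
Requested component of w3: 269

269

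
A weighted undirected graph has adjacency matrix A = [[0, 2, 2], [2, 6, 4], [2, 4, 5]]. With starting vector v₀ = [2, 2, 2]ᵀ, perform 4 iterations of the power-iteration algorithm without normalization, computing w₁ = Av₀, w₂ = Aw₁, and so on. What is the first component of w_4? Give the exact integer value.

9692

w1 = Av₀ = (8, 24, 22)
w2 = Aw1 = (92, 248, 222)
w3 = Aw2 = (940, 2560, 2286)
w4 = Aw3 = (9692, 26384, 23550)
The requested component of w4 is 9692.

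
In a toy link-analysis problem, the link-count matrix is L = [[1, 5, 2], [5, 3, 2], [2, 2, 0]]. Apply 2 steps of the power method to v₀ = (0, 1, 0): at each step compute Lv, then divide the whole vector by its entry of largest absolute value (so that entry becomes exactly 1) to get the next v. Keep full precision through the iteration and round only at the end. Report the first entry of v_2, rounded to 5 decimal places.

Lv0 = (5.000000, 3.000000, 2.000000); divide by 5.000000 → v1 = (1.000000, 0.600000, 0.400000)
Lv1 = (4.800000, 7.600000, 3.200000); divide by 7.600000 → v2 = (0.631579, 1.000000, 0.421053)
Requested entry of v2: 24/38 = 0.63158

0.63158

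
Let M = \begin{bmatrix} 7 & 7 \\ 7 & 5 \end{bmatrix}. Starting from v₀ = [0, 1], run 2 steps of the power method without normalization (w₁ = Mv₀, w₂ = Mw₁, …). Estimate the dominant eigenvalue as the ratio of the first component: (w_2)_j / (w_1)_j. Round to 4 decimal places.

w1 = Mv₀ = (7·0 + 7·1; 7·0 + 5·1) = (7, 5)
w2 = Mw1 = (7·7 + 7·5; 7·7 + 5·5) = (84, 74)
Ratio at component: 84 / 7 = 12.0000

λ ≈ 12.0000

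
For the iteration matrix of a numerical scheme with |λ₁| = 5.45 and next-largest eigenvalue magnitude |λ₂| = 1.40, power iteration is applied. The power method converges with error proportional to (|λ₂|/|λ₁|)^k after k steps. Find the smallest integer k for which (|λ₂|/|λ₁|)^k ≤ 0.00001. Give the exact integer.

|λ₂/λ₁| = 1.40/5.45 = 0.25688
Need k ≥ ln(0.00001) / ln(0.25688) = -11.5129 / -1.3591 ≈ 8.471
Smallest integer k satisfying the bound: 9

9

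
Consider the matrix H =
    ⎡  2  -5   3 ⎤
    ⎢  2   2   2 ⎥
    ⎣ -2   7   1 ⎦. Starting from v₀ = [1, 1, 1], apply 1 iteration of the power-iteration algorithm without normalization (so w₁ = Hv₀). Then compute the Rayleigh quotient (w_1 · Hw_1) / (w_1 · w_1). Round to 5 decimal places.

w1 = Hv₀ = (2·1 + (-5)·1 + 3·1; 2·1 + 2·1 + 2·1; (-2)·1 + 7·1 + 1·1) = (0, 6, 6)
Hw1 = (-12, 24, 48)
w1·Hw1 = 0·(-12) + 6·24 + 6·48 = 432; w1·w1 = 0·0 + 6·6 + 6·6 = 72
λ ≈ 432/72 = 6.00000

λ ≈ 6.00000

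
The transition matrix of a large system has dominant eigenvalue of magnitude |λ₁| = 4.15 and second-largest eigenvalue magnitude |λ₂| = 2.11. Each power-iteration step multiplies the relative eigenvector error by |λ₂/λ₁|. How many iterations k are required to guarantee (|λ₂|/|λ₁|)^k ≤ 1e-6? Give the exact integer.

|λ₂/λ₁| = 2.11/4.15 = 0.50843
Need k ≥ ln(1e-6) / ln(0.50843) = -13.8155 / -0.6764 ≈ 20.424
Smallest integer k satisfying the bound: 21

21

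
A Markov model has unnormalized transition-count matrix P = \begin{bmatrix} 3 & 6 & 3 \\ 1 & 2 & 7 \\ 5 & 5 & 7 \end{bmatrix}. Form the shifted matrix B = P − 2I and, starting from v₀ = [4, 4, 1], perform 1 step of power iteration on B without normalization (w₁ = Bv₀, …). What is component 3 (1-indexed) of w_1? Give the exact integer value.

B = P − 2I has rows (1, 6, 3); (1, 0, 7); (5, 5, 5)
w1 = Bv₀ = (1·4 + 6·4 + 3·1; 1·4 + 0·4 + 7·1; 5·4 + 5·4 + 5·1) = (31, 11, 45)
Requested component of w1: 45

45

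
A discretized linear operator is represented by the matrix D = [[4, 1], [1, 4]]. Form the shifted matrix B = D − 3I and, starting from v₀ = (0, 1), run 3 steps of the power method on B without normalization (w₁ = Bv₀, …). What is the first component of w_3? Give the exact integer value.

4

B = D − 3I has rows (1, 1); (1, 1)
w1 = Bv₀ = (1·0 + 1·1; 1·0 + 1·1) = (1, 1)
w2 = Bw1 = (1·1 + 1·1; 1·1 + 1·1) = (2, 2)
w3 = Bw2 = (4, 4)
Requested component of w3: 4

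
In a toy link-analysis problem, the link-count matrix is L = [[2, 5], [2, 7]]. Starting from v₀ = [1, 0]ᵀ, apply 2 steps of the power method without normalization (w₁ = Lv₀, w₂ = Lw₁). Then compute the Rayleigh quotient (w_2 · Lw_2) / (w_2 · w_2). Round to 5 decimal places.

8.50769

w1 = Lv₀ = (2, 2)
w2 = Lw1 = (14, 18)
Lw2 = (118, 154)
w2·Lw2 = 14·118 + 18·154 = 4424; w2·w2 = 14·14 + 18·18 = 520
λ ≈ 4424/520 = 8.50769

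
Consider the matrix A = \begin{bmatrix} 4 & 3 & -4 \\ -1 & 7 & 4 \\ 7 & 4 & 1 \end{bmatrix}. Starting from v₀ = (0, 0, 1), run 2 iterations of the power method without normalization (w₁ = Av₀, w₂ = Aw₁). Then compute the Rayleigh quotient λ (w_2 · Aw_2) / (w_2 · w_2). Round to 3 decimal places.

4.030

w1 = Av₀ = (4·0 + 3·0 + (-4)·1; (-1)·0 + 7·0 + 4·1; 7·0 + 4·0 + 1·1) = (-4, 4, 1)
w2 = Aw1 = (4·(-4) + 3·4 + (-4)·1; (-1)·(-4) + 7·4 + 4·1; 7·(-4) + 4·4 + 1·1) = (-8, 36, -11)
Aw2 = (120, 216, 77)
w2·Aw2 = (-8)·120 + 36·216 + (-11)·77 = 5969; w2·w2 = (-8)·(-8) + 36·36 + (-11)·(-11) = 1481
λ ≈ 5969/1481 = 4.030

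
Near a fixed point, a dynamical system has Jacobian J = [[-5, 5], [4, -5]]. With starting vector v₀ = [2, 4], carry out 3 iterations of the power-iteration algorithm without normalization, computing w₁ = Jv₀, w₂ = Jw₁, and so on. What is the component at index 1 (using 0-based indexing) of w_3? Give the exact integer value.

w1 = Jv₀ = ((-5)·2 + 5·4; 4·2 + (-5)·4) = (10, -12)
w2 = Jw1 = ((-5)·10 + 5·(-12); 4·10 + (-5)·(-12)) = (-110, 100)
w3 = Jw2 = (1050, -940)
The requested component of w3 is -940.

-940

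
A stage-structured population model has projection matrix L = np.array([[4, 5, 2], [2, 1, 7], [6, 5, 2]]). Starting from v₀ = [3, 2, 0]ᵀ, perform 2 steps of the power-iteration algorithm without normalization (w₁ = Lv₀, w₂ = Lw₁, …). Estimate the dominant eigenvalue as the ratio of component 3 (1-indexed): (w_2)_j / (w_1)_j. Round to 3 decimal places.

8.143

w1 = Lv₀ = (22, 8, 28)
w2 = Lw1 = (184, 248, 228)
Ratio at component: 228 / 28 = 8.143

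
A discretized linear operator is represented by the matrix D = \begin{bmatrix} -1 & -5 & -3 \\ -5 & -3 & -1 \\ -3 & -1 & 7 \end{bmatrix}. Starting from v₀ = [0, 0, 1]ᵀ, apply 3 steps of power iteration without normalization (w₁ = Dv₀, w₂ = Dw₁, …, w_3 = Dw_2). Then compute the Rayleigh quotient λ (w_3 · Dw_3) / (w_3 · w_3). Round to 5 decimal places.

w1 = Dv₀ = ((-1)·0 + (-5)·0 + (-3)·1; (-5)·0 + (-3)·0 + (-1)·1; (-3)·0 + (-1)·0 + 7·1) = (-3, -1, 7)
w2 = Dw1 = ((-1)·(-3) + (-5)·(-1) + (-3)·7; (-5)·(-3) + (-3)·(-1) + (-1)·7; (-3)·(-3) + (-1)·(-1) + 7·7) = (-13, 11, 59)
w3 = Dw2 = (-219, -27, 441)
Dw3 = (-969, 735, 3771)
w3·Dw3 = (-219)·(-969) + (-27)·735 + 441·3771 = 1855377; w3·w3 = (-219)·(-219) + (-27)·(-27) + 441·441 = 243171
λ ≈ 1855377/243171 = 7.62993

λ ≈ 7.62993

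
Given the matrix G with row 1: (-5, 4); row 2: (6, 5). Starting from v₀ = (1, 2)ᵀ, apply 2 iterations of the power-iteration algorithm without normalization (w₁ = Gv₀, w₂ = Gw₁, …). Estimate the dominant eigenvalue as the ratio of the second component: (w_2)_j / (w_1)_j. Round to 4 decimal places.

w1 = Gv₀ = (3, 16)
w2 = Gw1 = (49, 98)
Ratio at component: 98 / 16 = 6.1250

6.1250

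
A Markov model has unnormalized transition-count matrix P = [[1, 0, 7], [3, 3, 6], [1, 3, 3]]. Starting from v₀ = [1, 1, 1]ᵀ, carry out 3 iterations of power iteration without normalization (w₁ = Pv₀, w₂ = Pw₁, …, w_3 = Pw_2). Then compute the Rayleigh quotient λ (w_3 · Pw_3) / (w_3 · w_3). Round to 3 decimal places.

w1 = Pv₀ = (1·1 + 0·1 + 7·1; 3·1 + 3·1 + 6·1; 1·1 + 3·1 + 3·1) = (8, 12, 7)
w2 = Pw1 = (1·8 + 0·12 + 7·7; 3·8 + 3·12 + 6·7; 1·8 + 3·12 + 3·7) = (57, 102, 65)
w3 = Pw2 = (512, 867, 558)
Pw3 = (4418, 7485, 4787)
w3·Pw3 = 512·4418 + 867·7485 + 558·4787 = 11422657; w3·w3 = 512·512 + 867·867 + 558·558 = 1325197
λ ≈ 11422657/1325197 = 8.620

λ ≈ 8.620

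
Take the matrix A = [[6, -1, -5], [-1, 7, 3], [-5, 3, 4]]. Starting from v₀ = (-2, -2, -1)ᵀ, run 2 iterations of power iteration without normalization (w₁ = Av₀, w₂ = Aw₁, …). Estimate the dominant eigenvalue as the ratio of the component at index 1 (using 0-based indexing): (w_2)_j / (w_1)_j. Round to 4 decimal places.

w1 = Av₀ = (-5, -15, 0)
w2 = Aw1 = (-15, -100, -20)
Ratio at component: -100 / -15 = 6.6667

λ ≈ 6.6667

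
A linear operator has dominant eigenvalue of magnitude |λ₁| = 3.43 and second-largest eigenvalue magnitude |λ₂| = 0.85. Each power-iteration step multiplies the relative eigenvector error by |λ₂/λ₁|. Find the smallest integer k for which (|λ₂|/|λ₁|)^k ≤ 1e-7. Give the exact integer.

12

|λ₂/λ₁| = 0.85/3.43 = 0.24781
Need k ≥ ln(1e-7) / ln(0.24781) = -16.1181 / -1.3951 ≈ 11.554
Smallest integer k satisfying the bound: 12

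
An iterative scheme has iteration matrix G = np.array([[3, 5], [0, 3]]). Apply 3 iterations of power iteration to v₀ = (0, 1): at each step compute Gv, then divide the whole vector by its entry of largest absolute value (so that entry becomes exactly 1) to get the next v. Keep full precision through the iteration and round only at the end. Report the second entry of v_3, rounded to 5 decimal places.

Gv0 = (5.000000, 3.000000); divide by 5.000000 → v1 = (1.000000, 0.600000)
Gv1 = (6.000000, 1.800000); divide by 6.000000 → v2 = (1.000000, 0.300000)
Gv2 = (4.500000, 0.900000); divide by 4.500000 → v3 = (1.000000, 0.200000)
Requested entry of v3: 27/135 = 0.20000

0.20000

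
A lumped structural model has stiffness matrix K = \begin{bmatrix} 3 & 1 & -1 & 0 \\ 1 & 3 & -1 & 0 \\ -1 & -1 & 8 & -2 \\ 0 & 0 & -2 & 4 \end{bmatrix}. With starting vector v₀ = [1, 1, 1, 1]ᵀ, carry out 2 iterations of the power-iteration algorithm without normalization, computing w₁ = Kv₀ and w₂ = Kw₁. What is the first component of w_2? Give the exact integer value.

8

w1 = Kv₀ = (3, 3, 4, 2)
w2 = Kw1 = (8, 8, 22, 0)
The requested component of w2 is 8.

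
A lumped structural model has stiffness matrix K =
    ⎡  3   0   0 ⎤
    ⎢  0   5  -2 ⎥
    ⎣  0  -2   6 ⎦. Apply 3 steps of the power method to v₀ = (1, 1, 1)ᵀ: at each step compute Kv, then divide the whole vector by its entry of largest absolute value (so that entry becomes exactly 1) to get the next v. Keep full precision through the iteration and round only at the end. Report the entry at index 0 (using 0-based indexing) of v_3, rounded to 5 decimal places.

Kv0 = (3.000000, 3.000000, 4.000000); divide by 4.000000 → v1 = (0.750000, 0.750000, 1.000000)
Kv1 = (2.250000, 1.750000, 4.500000); divide by 4.500000 → v2 = (0.500000, 0.388889, 1.000000)
Kv2 = (1.500000, -0.055556, 5.222222); divide by 5.222222 → v3 = (0.287234, -0.010638, 1.000000)
Requested entry of v3: 27/94 = 0.28723

0.28723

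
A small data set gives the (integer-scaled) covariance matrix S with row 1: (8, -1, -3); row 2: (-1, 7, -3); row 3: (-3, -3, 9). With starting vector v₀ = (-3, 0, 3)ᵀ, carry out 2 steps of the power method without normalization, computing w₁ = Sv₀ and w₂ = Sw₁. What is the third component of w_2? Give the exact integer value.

441

w1 = Sv₀ = (8·(-3) + (-1)·0 + (-3)·3; (-1)·(-3) + 7·0 + (-3)·3; (-3)·(-3) + (-3)·0 + 9·3) = (-33, -6, 36)
w2 = Sw1 = (8·(-33) + (-1)·(-6) + (-3)·36; (-1)·(-33) + 7·(-6) + (-3)·36; (-3)·(-33) + (-3)·(-6) + 9·36) = (-366, -117, 441)
The requested component of w2 is 441.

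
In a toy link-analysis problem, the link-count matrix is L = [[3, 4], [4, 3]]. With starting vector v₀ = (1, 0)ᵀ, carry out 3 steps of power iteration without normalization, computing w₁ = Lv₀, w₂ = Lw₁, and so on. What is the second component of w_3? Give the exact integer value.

172

w1 = Lv₀ = (3, 4)
w2 = Lw1 = (25, 24)
w3 = Lw2 = (171, 172)
The requested component of w3 is 172.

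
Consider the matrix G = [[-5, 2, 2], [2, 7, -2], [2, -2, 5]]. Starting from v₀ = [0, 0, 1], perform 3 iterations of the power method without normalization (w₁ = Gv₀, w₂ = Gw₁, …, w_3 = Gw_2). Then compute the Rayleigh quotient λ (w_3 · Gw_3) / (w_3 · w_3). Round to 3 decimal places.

λ ≈ 7.721

w1 = Gv₀ = ((-5)·0 + 2·0 + 2·1; 2·0 + 7·0 + (-2)·1; 2·0 + (-2)·0 + 5·1) = (2, -2, 5)
w2 = Gw1 = ((-5)·2 + 2·(-2) + 2·5; 2·2 + 7·(-2) + (-2)·5; 2·2 + (-2)·(-2) + 5·5) = (-4, -20, 33)
w3 = Gw2 = (46, -214, 197)
Gw3 = (-264, -1800, 1505)
w3·Gw3 = 46·(-264) + (-214)·(-1800) + 197·1505 = 669541; w3·w3 = 46·46 + (-214)·(-214) + 197·197 = 86721
λ ≈ 669541/86721 = 7.721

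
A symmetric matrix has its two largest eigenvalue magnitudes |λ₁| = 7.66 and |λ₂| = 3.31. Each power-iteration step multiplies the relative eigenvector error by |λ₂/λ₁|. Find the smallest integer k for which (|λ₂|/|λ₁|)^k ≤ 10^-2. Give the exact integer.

|λ₂/λ₁| = 3.31/7.66 = 0.43211
Need k ≥ ln(10^-2) / ln(0.43211) = -4.6052 / -0.8391 ≈ 5.488
Smallest integer k satisfying the bound: 6

6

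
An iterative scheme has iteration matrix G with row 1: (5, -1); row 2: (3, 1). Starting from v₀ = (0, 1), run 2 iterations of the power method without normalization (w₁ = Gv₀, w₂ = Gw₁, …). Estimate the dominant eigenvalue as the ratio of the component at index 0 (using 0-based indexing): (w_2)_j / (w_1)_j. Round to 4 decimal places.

w1 = Gv₀ = (-1, 1)
w2 = Gw1 = (-6, -2)
Ratio at component: -6 / -1 = 6.0000

6.0000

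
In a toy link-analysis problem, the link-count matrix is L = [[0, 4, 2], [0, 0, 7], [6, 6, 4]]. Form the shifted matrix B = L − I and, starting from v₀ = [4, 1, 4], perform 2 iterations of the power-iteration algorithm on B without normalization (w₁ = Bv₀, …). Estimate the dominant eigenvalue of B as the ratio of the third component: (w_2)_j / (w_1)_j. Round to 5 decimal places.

8.00000

B = L − I has rows (-1, 4, 2); (0, -1, 7); (6, 6, 3)
w1 = Bv₀ = ((-1)·4 + 4·1 + 2·4; 0·4 + (-1)·1 + 7·4; 6·4 + 6·1 + 3·4) = (8, 27, 42)
w2 = Bw1 = ((-1)·8 + 4·27 + 2·42; 0·8 + (-1)·27 + 7·42; 6·8 + 6·27 + 3·42) = (184, 267, 336)
Ratio: 336/42 = 8.00000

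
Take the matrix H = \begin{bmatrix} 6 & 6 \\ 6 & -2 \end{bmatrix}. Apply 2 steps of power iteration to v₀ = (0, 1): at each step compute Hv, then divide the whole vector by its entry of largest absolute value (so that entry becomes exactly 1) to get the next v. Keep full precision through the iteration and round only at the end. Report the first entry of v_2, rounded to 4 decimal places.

0.6000

Hv0 = (6.00000, -2.00000); divide by 6.00000 → v1 = (1.00000, -0.33333)
Hv1 = (4.00000, 6.66667); divide by 6.66667 → v2 = (0.60000, 1.00000)
Requested entry of v2: 24/40 = 0.6000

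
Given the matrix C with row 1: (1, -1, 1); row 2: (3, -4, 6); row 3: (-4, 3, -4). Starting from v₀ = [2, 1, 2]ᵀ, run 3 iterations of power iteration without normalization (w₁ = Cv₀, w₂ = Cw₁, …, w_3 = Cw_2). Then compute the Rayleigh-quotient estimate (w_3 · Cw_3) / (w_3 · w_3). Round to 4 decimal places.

-7.3553

w1 = Cv₀ = (1·2 + (-1)·1 + 1·2; 3·2 + (-4)·1 + 6·2; (-4)·2 + 3·1 + (-4)·2) = (3, 14, -13)
w2 = Cw1 = (1·3 + (-1)·14 + 1·(-13); 3·3 + (-4)·14 + 6·(-13); (-4)·3 + 3·14 + (-4)·(-13)) = (-24, -125, 82)
w3 = Cw2 = (183, 920, -607)
Cw3 = (-1344, -6773, 4456)
w3·Cw3 = 183·(-1344) + 920·(-6773) + (-607)·4456 = -9181904; w3·w3 = 183·183 + 920·920 + (-607)·(-607) = 1248338
λ ≈ -9181904/1248338 = -7.3553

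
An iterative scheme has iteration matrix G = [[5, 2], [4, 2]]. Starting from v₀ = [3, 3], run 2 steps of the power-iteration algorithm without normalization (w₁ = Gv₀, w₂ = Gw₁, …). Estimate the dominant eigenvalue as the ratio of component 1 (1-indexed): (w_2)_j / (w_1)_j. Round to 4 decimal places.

w1 = Gv₀ = (5·3 + 2·3; 4·3 + 2·3) = (21, 18)
w2 = Gw1 = (5·21 + 2·18; 4·21 + 2·18) = (141, 120)
Ratio at component: 141 / 21 = 6.7143

λ ≈ 6.7143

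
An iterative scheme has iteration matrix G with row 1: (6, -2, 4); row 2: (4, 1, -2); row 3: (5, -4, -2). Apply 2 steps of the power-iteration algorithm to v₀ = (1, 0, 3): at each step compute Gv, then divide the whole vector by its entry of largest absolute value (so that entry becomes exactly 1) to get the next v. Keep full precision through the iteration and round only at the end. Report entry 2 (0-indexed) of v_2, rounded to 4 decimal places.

Gv0 = (18.00000, -2.00000, -1.00000); divide by 18.00000 → v1 = (1.00000, -0.11111, -0.05556)
Gv1 = (6.00000, 4.00000, 5.55556); divide by 6.00000 → v2 = (1.00000, 0.66667, 0.92593)
Requested entry of v2: 100/108 = 0.9259

0.9259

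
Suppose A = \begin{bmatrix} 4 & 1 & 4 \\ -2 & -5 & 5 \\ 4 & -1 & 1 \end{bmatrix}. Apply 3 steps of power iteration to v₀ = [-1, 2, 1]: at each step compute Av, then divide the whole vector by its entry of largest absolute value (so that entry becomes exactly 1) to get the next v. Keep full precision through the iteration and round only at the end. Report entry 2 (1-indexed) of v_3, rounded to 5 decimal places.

1.00000

Av0 = (2.000000, -3.000000, -5.000000); divide by -5.000000 → v1 = (-0.400000, 0.600000, 1.000000)
Av1 = (3.000000, 2.800000, -1.200000); divide by 3.000000 → v2 = (1.000000, 0.933333, -0.400000)
Av2 = (3.333333, -8.666667, 2.666667); divide by -8.666667 → v3 = (-0.384615, 1.000000, -0.307692)
Requested entry of v3: 130/130 = 1.00000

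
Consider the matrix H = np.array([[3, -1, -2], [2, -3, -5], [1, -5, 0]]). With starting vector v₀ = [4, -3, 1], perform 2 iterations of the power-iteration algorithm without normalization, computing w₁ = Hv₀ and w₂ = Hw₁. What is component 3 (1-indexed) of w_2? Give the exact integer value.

w1 = Hv₀ = (13, 12, 19)
w2 = Hw1 = (-11, -105, -47)
The requested component of w2 is -47.

-47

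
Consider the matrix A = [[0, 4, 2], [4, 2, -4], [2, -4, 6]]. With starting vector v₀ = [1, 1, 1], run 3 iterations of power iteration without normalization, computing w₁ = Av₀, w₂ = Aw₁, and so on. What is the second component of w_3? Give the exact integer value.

-24

w1 = Av₀ = (6, 2, 4)
w2 = Aw1 = (16, 12, 28)
w3 = Aw2 = (104, -24, 152)
The requested component of w3 is -24.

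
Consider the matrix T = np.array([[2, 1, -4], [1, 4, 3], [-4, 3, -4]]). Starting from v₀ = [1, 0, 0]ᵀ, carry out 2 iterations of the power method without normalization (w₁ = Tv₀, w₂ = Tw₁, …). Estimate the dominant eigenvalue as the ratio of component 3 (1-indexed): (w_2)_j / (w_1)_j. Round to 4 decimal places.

-2.7500

w1 = Tv₀ = (2, 1, -4)
w2 = Tw1 = (21, -6, 11)
Ratio at component: 11 / -4 = -2.7500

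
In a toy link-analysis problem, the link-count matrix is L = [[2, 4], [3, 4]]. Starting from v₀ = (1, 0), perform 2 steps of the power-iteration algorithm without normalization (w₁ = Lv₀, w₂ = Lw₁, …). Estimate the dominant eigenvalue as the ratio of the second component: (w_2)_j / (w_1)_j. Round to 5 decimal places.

w1 = Lv₀ = (2·1 + 4·0; 3·1 + 4·0) = (2, 3)
w2 = Lw1 = (2·2 + 4·3; 3·2 + 4·3) = (16, 18)
Ratio at component: 18 / 3 = 6.00000

6.00000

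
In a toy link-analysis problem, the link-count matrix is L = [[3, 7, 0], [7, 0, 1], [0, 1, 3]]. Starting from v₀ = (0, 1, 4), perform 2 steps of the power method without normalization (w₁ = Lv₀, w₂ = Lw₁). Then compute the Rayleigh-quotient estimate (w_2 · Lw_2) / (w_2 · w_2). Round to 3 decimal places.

w1 = Lv₀ = (3·0 + 7·1 + 0·4; 7·0 + 0·1 + 1·4; 0·0 + 1·1 + 3·4) = (7, 4, 13)
w2 = Lw1 = (3·7 + 7·4 + 0·13; 7·7 + 0·4 + 1·13; 0·7 + 1·4 + 3·13) = (49, 62, 43)
Lw2 = (581, 386, 191)
w2·Lw2 = 49·581 + 62·386 + 43·191 = 60614; w2·w2 = 49·49 + 62·62 + 43·43 = 8094
λ ≈ 60614/8094 = 7.489

λ ≈ 7.489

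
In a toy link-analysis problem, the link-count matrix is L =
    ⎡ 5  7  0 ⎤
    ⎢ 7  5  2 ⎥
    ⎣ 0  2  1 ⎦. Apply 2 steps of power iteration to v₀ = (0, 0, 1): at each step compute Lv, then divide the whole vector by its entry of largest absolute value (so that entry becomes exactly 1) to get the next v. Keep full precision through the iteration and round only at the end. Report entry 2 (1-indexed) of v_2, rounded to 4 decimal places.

Lv0 = (0.00000, 2.00000, 1.00000); divide by 2.00000 → v1 = (0.00000, 1.00000, 0.50000)
Lv1 = (7.00000, 6.00000, 2.50000); divide by 7.00000 → v2 = (1.00000, 0.85714, 0.35714)
Requested entry of v2: 12/14 = 0.8571

0.8571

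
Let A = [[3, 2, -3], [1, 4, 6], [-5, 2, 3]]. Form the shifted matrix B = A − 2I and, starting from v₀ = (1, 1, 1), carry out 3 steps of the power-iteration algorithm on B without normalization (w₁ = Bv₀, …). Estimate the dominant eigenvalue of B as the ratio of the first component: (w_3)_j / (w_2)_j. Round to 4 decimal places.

-0.5000

B = A − 2I has rows (1, 2, -3); (1, 2, 6); (-5, 2, 1)
w1 = Bv₀ = (1·1 + 2·1 + (-3)·1; 1·1 + 2·1 + 6·1; (-5)·1 + 2·1 + 1·1) = (0, 9, -2)
w2 = Bw1 = (1·0 + 2·9 + (-3)·(-2); 1·0 + 2·9 + 6·(-2); (-5)·0 + 2·9 + 1·(-2)) = (24, 6, 16)
w3 = Bw2 = (-12, 132, -92)
Ratio: -12/24 = -0.5000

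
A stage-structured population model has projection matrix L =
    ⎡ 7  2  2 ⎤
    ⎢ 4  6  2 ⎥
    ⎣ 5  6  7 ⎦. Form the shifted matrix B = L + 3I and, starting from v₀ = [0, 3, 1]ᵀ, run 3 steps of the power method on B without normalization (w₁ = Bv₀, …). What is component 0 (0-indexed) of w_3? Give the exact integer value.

3626

B = L + 3I has rows (10, 2, 2); (4, 9, 2); (5, 6, 10)
w1 = Bv₀ = (10·0 + 2·3 + 2·1; 4·0 + 9·3 + 2·1; 5·0 + 6·3 + 10·1) = (8, 29, 28)
w2 = Bw1 = (10·8 + 2·29 + 2·28; 4·8 + 9·29 + 2·28; 5·8 + 6·29 + 10·28) = (194, 349, 494)
w3 = Bw2 = (3626, 4905, 8004)
Requested component of w3: 3626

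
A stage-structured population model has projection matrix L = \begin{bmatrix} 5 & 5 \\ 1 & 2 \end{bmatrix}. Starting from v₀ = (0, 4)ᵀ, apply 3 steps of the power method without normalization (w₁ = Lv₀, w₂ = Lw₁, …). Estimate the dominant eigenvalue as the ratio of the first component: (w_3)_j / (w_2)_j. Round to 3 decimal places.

w1 = Lv₀ = (5·0 + 5·4; 1·0 + 2·4) = (20, 8)
w2 = Lw1 = (5·20 + 5·8; 1·20 + 2·8) = (140, 36)
w3 = Lw2 = (880, 212)
Ratio at component: 880 / 140 = 6.286

6.286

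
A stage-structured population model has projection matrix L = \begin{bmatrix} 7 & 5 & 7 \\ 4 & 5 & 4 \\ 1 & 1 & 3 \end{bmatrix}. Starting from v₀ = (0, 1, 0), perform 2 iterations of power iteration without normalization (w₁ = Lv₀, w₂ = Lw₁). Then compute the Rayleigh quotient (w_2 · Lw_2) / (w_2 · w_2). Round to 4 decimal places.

w1 = Lv₀ = (5, 5, 1)
w2 = Lw1 = (67, 49, 13)
Lw2 = (805, 565, 155)
w2·Lw2 = 67·805 + 49·565 + 13·155 = 83635; w2·w2 = 67·67 + 49·49 + 13·13 = 7059
λ ≈ 83635/7059 = 11.8480

λ ≈ 11.8480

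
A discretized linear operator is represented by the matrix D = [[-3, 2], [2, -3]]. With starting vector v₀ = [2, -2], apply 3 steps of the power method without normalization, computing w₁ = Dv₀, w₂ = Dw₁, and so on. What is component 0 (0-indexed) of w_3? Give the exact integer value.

-250

w1 = Dv₀ = (-10, 10)
w2 = Dw1 = (50, -50)
w3 = Dw2 = (-250, 250)
The requested component of w3 is -250.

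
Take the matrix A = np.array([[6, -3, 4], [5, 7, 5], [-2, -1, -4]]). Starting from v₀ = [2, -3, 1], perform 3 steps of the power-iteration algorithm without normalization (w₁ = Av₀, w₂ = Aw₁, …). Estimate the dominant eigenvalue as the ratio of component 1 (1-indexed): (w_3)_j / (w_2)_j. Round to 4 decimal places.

w1 = Av₀ = (6·2 + (-3)·(-3) + 4·1; 5·2 + 7·(-3) + 5·1; (-2)·2 + (-1)·(-3) + (-4)·1) = (25, -6, -5)
w2 = Aw1 = (6·25 + (-3)·(-6) + 4·(-5); 5·25 + 7·(-6) + 5·(-5); (-2)·25 + (-1)·(-6) + (-4)·(-5)) = (148, 58, -24)
w3 = Aw2 = (618, 1026, -258)
Ratio at component: 618 / 148 = 4.1757

λ ≈ 4.1757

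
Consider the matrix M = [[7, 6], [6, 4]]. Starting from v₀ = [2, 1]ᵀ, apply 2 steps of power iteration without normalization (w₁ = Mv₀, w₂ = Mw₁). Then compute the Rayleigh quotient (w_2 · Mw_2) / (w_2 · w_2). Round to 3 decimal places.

λ ≈ 11.685

w1 = Mv₀ = (20, 16)
w2 = Mw1 = (236, 184)
Mw2 = (2756, 2152)
w2·Mw2 = 236·2756 + 184·2152 = 1046384; w2·w2 = 236·236 + 184·184 = 89552
λ ≈ 1046384/89552 = 11.685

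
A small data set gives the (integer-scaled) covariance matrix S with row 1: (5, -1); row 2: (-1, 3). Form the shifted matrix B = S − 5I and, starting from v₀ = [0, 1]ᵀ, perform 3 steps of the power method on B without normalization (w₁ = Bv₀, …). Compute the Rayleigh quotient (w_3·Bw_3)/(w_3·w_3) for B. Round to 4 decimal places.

B = S − 5I has rows (0, -1); (-1, -2)
w1 = Bv₀ = (0·0 + (-1)·1; (-1)·0 + (-2)·1) = (-1, -2)
w2 = Bw1 = (0·(-1) + (-1)·(-2); (-1)·(-1) + (-2)·(-2)) = (2, 5)
w3 = Bw2 = (-5, -12)
Bw3 = (12, 29)
w3·Bw3 = -408; w3·w3 = 169; μ ≈ -408/169 = -2.4142

μ ≈ -2.4142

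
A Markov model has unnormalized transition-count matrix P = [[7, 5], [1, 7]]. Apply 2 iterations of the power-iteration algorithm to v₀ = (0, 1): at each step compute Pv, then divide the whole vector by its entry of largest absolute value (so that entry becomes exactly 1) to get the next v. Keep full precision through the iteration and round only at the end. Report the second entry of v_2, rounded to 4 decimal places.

Pv0 = (5.00000, 7.00000); divide by 7.00000 → v1 = (0.71429, 1.00000)
Pv1 = (10.00000, 7.71429); divide by 10.00000 → v2 = (1.00000, 0.77143)
Requested entry of v2: 54/70 = 0.7714

0.7714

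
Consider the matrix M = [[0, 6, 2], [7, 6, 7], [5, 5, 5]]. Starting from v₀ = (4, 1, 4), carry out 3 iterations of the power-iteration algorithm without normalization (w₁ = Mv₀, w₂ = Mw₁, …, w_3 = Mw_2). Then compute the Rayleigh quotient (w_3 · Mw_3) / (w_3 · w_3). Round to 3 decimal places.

14.837

w1 = Mv₀ = (14, 62, 45)
w2 = Mw1 = (462, 785, 605)
w3 = Mw2 = (5920, 12179, 9260)
Mw3 = (91594, 179334, 136795)
w3·Mw3 = 5920·91594 + 12179·179334 + 9260·136795 = 3993066966; w3·w3 = 5920·5920 + 12179·12179 + 9260·9260 = 269122041
λ ≈ 3993066966/269122041 = 14.837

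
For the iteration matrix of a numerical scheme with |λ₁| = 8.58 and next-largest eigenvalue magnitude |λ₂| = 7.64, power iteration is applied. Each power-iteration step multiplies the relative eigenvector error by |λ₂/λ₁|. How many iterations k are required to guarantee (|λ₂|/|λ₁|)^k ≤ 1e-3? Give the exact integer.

|λ₂/λ₁| = 7.64/8.58 = 0.89044
Need k ≥ ln(1e-3) / ln(0.89044) = -6.9078 / -0.1160 ≈ 59.531
Smallest integer k satisfying the bound: 60

60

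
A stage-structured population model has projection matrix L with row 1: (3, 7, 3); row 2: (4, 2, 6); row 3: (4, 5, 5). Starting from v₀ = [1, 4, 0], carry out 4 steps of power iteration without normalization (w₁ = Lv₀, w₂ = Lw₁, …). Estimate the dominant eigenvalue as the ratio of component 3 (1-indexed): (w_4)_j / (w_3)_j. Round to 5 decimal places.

13.00604

w1 = Lv₀ = (31, 12, 24)
w2 = Lw1 = (249, 292, 304)
w3 = Lw2 = (3703, 3404, 3976)
w4 = Lw3 = (46865, 45476, 51712)
Ratio at component: 51712 / 3976 = 13.00604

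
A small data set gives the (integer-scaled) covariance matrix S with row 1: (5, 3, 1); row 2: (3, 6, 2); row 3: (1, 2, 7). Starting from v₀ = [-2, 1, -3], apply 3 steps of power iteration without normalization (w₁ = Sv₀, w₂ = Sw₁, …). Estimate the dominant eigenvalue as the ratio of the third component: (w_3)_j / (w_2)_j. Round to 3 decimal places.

w1 = Sv₀ = (5·(-2) + 3·1 + 1·(-3); 3·(-2) + 6·1 + 2·(-3); 1·(-2) + 2·1 + 7·(-3)) = (-10, -6, -21)
w2 = Sw1 = (5·(-10) + 3·(-6) + 1·(-21); 3·(-10) + 6·(-6) + 2·(-21); 1·(-10) + 2·(-6) + 7·(-21)) = (-89, -108, -169)
w3 = Sw2 = (-938, -1253, -1488)
Ratio at component: -1488 / -169 = 8.805

8.805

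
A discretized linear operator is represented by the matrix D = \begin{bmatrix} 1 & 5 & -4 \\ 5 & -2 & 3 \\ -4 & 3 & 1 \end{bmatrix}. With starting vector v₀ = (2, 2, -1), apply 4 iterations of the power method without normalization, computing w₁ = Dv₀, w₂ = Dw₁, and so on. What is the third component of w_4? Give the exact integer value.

w1 = Dv₀ = (16, 3, -3)
w2 = Dw1 = (43, 65, -58)
w3 = Dw2 = (600, -89, -35)
w4 = Dw3 = (295, 3073, -2702)
The requested component of w4 is -2702.

-2702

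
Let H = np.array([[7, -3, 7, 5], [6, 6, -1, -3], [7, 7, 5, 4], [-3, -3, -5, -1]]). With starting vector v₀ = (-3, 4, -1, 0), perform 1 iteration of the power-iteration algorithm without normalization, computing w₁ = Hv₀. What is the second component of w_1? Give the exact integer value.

w1 = Hv₀ = (-40, 7, 2, 2)
The requested component of w1 is 7.

7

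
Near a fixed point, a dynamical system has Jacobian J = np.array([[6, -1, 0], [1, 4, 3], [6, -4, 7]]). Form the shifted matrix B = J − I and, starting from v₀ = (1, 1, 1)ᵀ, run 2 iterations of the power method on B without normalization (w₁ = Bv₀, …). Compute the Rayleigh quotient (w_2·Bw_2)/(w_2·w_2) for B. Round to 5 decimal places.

B = J − I has rows (5, -1, 0); (1, 3, 3); (6, -4, 6)
w1 = Bv₀ = (4, 7, 8)
w2 = Bw1 = (13, 49, 44)
Bw2 = (16, 292, 146)
w2·Bw2 = 20940; w2·w2 = 4506; μ ≈ 20940/4506 = 4.64714

4.64714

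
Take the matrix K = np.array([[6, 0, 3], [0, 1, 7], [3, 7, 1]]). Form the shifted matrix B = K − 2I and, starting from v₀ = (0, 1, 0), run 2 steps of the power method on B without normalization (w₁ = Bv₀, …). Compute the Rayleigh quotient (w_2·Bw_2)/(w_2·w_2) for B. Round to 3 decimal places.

B = K − 2I has rows (4, 0, 3); (0, -1, 7); (3, 7, -1)
w1 = Bv₀ = (0, -1, 7)
w2 = Bw1 = (21, 50, -14)
Bw2 = (42, -148, 427)
w2·Bw2 = -12496; w2·w2 = 3137; μ ≈ -12496/3137 = -3.983

-3.983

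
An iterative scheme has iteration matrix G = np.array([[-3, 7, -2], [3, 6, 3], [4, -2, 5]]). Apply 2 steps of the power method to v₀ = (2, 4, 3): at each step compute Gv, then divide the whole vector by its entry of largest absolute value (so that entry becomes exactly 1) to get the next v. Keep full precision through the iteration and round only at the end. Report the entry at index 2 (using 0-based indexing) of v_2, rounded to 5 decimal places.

Gv0 = (16.000000, 39.000000, 15.000000); divide by 39.000000 → v1 = (0.410256, 1.000000, 0.384615)
Gv1 = (5.000000, 8.384615, 1.564103); divide by 8.384615 → v2 = (0.596330, 1.000000, 0.186544)
Requested entry of v2: 61/327 = 0.18654

0.18654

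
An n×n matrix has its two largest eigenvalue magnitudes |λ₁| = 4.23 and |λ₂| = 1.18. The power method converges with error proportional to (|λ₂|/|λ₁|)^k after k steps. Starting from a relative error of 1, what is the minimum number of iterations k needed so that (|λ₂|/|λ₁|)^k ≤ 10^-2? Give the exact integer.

|λ₂/λ₁| = 1.18/4.23 = 0.27896
Need k ≥ ln(10^-2) / ln(0.27896) = -4.6052 / -1.2767 ≈ 3.607
Smallest integer k satisfying the bound: 4

4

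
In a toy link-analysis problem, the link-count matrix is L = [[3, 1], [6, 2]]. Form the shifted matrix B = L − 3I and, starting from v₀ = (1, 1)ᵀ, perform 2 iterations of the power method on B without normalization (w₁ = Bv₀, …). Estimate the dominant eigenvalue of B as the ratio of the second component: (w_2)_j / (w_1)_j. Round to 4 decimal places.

0.2000

B = L − 3I has rows (0, 1); (6, -1)
w1 = Bv₀ = (0·1 + 1·1; 6·1 + (-1)·1) = (1, 5)
w2 = Bw1 = (0·1 + 1·5; 6·1 + (-1)·5) = (5, 1)
Ratio: 1/5 = 0.2000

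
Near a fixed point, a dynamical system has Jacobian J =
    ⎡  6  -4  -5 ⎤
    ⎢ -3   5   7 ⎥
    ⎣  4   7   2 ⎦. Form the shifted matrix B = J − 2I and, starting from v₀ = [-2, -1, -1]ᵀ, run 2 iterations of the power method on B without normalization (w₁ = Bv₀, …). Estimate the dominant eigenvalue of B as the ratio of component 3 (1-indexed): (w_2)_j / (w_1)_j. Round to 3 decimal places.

μ ≈ 1.600

B = J − 2I has rows (4, -4, -5); (-3, 3, 7); (4, 7, 0)
w1 = Bv₀ = (1, -4, -15)
w2 = Bw1 = (95, -120, -24)
Ratio: -24/-15 = 1.600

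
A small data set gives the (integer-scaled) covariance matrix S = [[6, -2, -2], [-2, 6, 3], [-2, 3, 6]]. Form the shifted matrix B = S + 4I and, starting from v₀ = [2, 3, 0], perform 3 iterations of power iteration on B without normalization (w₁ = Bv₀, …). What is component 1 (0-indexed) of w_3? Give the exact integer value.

B = S + 4I has rows (10, -2, -2); (-2, 10, 3); (-2, 3, 10)
w1 = Bv₀ = (14, 26, 5)
w2 = Bw1 = (78, 247, 100)
w3 = Bw2 = (86, 2614, 1585)
Requested component of w3: 2614

2614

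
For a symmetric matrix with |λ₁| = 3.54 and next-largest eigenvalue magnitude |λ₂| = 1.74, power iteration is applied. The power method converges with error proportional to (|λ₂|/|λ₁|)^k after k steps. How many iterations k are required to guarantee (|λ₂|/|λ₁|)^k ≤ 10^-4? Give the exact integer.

|λ₂/λ₁| = 1.74/3.54 = 0.49153
Need k ≥ ln(10^-4) / ln(0.49153) = -9.2103 / -0.7102 ≈ 12.968
Smallest integer k satisfying the bound: 13

13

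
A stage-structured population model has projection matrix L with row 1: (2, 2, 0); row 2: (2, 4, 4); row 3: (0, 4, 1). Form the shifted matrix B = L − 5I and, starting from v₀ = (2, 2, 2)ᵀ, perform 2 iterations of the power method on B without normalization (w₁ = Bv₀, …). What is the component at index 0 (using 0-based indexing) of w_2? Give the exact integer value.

26

B = L − 5I has rows (-3, 2, 0); (2, -1, 4); (0, 4, -4)
w1 = Bv₀ = ((-3)·2 + 2·2 + 0·2; 2·2 + (-1)·2 + 4·2; 0·2 + 4·2 + (-4)·2) = (-2, 10, 0)
w2 = Bw1 = ((-3)·(-2) + 2·10 + 0·0; 2·(-2) + (-1)·10 + 4·0; 0·(-2) + 4·10 + (-4)·0) = (26, -14, 40)
Requested component of w2: 26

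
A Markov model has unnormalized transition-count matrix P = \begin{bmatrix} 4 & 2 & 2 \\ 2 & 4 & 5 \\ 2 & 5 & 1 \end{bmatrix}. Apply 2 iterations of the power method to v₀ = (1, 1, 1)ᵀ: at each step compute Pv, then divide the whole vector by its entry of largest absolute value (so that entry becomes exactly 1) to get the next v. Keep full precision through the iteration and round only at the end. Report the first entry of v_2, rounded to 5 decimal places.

0.70000

Pv0 = (8.000000, 11.000000, 8.000000); divide by 11.000000 → v1 = (0.727273, 1.000000, 0.727273)
Pv1 = (6.363636, 9.090909, 7.181818); divide by 9.090909 → v2 = (0.700000, 1.000000, 0.790000)
Requested entry of v2: 70/100 = 0.70000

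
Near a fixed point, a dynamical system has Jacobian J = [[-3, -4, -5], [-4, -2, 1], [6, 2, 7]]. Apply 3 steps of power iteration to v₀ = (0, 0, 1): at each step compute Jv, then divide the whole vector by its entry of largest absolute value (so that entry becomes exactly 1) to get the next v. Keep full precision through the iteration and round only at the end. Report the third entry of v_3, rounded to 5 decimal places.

-0.39850

Jv0 = (-5.000000, 1.000000, 7.000000); divide by 7.000000 → v1 = (-0.714286, 0.142857, 1.000000)
Jv1 = (-3.428571, 3.571429, 3.000000); divide by 3.571429 → v2 = (-0.960000, 1.000000, 0.840000)
Jv2 = (-5.320000, 2.680000, 2.120000); divide by -5.320000 → v3 = (1.000000, -0.503759, -0.398496)
Requested entry of v3: 53/-133 = -0.39850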